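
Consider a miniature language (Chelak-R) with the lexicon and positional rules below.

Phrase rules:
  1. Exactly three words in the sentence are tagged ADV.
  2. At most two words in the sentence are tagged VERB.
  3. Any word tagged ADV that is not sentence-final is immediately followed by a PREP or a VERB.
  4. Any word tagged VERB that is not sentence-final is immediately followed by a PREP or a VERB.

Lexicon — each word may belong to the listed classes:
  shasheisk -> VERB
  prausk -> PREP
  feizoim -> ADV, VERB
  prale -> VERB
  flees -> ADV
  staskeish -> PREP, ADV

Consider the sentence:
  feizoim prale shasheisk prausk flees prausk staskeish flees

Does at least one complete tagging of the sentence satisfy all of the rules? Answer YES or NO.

YES

Candidates per position — 1:feizoim {ADV,VERB}; 2:prale {VERB}; 3:shasheisk {VERB}; 4:prausk {PREP}; 5:flees {ADV}; 6:prausk {PREP}; 7:staskeish {PREP,ADV}; 8:flees {ADV}.
One satisfying assignment: ADV VERB VERB PREP ADV PREP PREP ADV.
Checking: rule 1 ✓; rule 2 ✓; rule 3 ✓; rule 4 ✓.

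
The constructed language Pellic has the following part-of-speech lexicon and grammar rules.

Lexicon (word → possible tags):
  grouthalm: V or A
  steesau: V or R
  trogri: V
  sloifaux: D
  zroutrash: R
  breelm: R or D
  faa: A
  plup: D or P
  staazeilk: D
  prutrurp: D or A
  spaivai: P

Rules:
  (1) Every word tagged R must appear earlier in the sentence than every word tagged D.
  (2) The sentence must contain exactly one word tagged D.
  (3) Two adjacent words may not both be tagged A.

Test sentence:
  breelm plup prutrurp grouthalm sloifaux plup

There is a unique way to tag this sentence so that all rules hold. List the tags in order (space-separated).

Candidates per position — 1:breelm {R,D}; 2:plup {D,P}; 3:prutrurp {D,A}; 4:grouthalm {V,A}; 5:sloifaux {D}; 6:plup {D,P}.
At position 1, choosing D makes rule 2 impossible to satisfy; hence R.
At position 2, choosing D makes rule 2 impossible to satisfy; hence P.
At position 3, choosing D makes rule 2 impossible to satisfy; hence A.
At position 4, choosing A makes rule 3 impossible to satisfy; hence V.
At position 6, choosing D makes rule 2 impossible to satisfy; hence P.
So the tagging must be: R P A V D P.
Check: rule 1 ✓; rule 2 ✓; rule 3 ✓.

R P A V D P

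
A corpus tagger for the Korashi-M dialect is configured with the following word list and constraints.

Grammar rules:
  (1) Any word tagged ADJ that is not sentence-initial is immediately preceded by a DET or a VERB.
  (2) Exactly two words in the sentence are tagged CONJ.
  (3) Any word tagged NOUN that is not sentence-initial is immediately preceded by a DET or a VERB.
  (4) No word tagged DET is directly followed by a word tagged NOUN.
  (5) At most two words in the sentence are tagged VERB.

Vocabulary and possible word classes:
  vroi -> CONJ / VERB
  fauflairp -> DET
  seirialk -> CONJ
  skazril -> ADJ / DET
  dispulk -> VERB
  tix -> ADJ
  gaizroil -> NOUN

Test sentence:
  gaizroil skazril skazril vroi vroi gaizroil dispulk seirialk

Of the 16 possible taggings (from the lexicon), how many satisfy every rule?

2

Candidates per position — 1:gaizroil {NOUN}; 2:skazril {ADJ,DET}; 3:skazril {ADJ,DET}; 4:vroi {CONJ,VERB}; 5:vroi {CONJ,VERB}; 6:gaizroil {NOUN}; 7:dispulk {VERB}; 8:seirialk {CONJ}.
There are 16 candidate sequences in total.
The sequences that satisfy every rule: NOUN DET ADJ CONJ VERB NOUN VERB CONJ; NOUN DET DET CONJ VERB NOUN VERB CONJ.
Count = 2.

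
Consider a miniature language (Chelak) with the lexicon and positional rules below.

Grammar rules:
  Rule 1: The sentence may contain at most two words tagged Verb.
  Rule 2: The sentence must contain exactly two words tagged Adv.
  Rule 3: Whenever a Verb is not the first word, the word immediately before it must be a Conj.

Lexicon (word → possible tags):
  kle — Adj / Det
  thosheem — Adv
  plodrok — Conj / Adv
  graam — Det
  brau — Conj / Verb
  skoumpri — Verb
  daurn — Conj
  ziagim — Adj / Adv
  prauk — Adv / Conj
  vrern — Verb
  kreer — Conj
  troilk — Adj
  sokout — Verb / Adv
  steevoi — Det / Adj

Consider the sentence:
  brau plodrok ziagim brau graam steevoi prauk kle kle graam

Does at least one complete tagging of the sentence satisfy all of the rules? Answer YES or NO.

YES

Candidates per position — 1:brau {Conj,Verb}; 2:plodrok {Conj,Adv}; 3:ziagim {Adj,Adv}; 4:brau {Conj,Verb}; 5:graam {Det}; 6:steevoi {Det,Adj}; 7:prauk {Adv,Conj}; 8:kle {Adj,Det}; 9:kle {Adj,Det}; 10:graam {Det}.
One satisfying assignment: Conj Adv Adv Conj Det Det Conj Det Adj Det.
Rule-by-rule: rule 1 satisfied; rule 2 satisfied; rule 3 satisfied.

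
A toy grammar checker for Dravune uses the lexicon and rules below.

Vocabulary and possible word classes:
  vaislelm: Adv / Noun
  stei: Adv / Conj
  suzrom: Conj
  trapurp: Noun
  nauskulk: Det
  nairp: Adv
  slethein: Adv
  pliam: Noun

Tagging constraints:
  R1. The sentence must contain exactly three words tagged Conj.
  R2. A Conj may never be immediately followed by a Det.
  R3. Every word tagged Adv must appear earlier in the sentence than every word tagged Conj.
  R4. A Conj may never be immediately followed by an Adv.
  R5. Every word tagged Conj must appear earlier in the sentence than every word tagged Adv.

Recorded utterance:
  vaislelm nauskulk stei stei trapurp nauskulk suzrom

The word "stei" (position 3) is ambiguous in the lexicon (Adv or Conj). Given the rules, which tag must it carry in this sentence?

Candidates per position — 1:vaislelm {Adv,Noun}; 2:nauskulk {Det}; 3:stei {Adv,Conj}; 4:stei {Adv,Conj}; 5:trapurp {Noun}; 6:nauskulk {Det}; 7:suzrom {Conj}.
At position 1, choosing Adv makes rule 5 impossible to satisfy; hence Noun.
At position 3, choosing Adv makes rule 1 impossible to satisfy; hence Conj.
At position 4, choosing Adv makes rule 1 impossible to satisfy; hence Conj.
The unique satisfying tagging is: Noun Det Conj Conj Noun Det Conj.
Rule-by-rule: rule 1 holds; rule 2 holds; rule 3 holds; rule 4 holds; rule 5 holds.

Conj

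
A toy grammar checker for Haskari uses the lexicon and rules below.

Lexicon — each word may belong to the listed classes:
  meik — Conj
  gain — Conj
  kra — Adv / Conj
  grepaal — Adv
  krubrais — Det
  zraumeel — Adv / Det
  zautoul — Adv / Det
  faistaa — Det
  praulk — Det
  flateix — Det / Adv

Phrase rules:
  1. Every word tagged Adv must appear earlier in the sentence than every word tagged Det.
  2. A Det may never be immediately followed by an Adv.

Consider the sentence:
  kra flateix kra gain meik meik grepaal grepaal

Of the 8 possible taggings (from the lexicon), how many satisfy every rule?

Candidates per position — 1:kra {Adv,Conj}; 2:flateix {Det,Adv}; 3:kra {Adv,Conj}; 4:gain {Conj}; 5:meik {Conj}; 6:meik {Conj}; 7:grepaal {Adv}; 8:grepaal {Adv}.
There are 8 candidate sequences in total.
The sequences that satisfy every rule: Adv Adv Adv Conj Conj Conj Adv Adv; Adv Adv Conj Conj Conj Conj Adv Adv; Conj Adv Adv Conj Conj Conj Adv Adv; Conj Adv Conj Conj Conj Conj Adv Adv.
Count = 4.

4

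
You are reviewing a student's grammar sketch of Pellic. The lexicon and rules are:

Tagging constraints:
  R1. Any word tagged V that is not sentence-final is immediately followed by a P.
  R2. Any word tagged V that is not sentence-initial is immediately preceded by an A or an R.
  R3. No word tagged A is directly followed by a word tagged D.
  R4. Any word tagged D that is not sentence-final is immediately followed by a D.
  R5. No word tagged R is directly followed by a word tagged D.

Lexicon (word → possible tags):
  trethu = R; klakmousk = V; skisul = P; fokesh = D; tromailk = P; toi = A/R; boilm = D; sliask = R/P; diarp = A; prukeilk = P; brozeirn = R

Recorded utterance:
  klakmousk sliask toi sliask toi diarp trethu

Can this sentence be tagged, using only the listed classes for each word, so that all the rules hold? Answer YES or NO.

YES

Candidates per position — 1:klakmousk {V}; 2:sliask {R,P}; 3:toi {A,R}; 4:sliask {R,P}; 5:toi {A,R}; 6:diarp {A}; 7:trethu {R}.
One satisfying assignment: V P R R A A R.
Verifying each rule — rule 1 ok; rule 2 ok; rule 3 ok; rule 4 ok; rule 5 ok.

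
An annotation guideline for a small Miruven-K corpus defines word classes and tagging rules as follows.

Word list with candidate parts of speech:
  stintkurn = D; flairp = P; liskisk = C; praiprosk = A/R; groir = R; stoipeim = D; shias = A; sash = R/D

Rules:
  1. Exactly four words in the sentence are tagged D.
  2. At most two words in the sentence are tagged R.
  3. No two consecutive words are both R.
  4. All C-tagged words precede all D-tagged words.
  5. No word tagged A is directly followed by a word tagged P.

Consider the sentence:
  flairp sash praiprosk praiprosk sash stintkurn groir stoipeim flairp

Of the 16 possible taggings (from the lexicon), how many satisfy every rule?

3

Candidates per position — 1:flairp {P}; 2:sash {R,D}; 3:praiprosk {A,R}; 4:praiprosk {A,R}; 5:sash {R,D}; 6:stintkurn {D}; 7:groir {R}; 8:stoipeim {D}; 9:flairp {P}.
There are 16 candidate sequences in total.
The sequences that satisfy every rule: P D A A D D R D P; P D A R D D R D P; P D R A D D R D P.
Count = 3.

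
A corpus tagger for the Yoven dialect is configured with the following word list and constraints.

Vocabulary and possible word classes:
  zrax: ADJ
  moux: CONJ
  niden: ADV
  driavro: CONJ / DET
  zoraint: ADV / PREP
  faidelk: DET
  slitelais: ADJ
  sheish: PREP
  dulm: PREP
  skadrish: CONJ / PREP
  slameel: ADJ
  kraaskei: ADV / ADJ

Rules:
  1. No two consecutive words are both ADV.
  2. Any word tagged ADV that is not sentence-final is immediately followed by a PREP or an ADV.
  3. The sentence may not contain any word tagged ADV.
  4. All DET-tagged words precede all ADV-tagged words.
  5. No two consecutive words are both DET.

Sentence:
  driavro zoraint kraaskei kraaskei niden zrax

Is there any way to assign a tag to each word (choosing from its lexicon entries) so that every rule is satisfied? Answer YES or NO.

NO

Candidates per position — 1:driavro {CONJ,DET}; 2:zoraint {ADV,PREP}; 3:kraaskei {ADV,ADJ}; 4:kraaskei {ADV,ADJ}; 5:niden {ADV}; 6:zrax {ADJ}.
Rule 2 cannot be satisfied by any choice of tags from the lexicon.
So there is no consistent tagging.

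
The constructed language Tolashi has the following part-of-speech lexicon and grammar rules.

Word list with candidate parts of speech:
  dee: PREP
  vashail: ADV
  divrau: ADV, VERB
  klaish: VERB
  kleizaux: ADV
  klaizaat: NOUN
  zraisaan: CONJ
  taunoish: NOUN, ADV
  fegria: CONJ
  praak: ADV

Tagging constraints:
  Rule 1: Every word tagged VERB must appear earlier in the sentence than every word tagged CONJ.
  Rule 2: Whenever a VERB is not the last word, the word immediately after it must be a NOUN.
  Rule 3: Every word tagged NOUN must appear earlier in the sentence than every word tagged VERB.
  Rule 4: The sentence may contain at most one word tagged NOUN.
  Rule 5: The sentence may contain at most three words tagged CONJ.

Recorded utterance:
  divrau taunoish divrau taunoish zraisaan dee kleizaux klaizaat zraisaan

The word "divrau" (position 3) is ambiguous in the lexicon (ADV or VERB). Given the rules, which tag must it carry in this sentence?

ADV

Candidates per position — 1:divrau {ADV,VERB}; 2:taunoish {NOUN,ADV}; 3:divrau {ADV,VERB}; 4:taunoish {NOUN,ADV}; 5:zraisaan {CONJ}; 6:dee {PREP}; 7:kleizaux {ADV}; 8:klaizaat {NOUN}; 9:zraisaan {CONJ}.
At position 1, choosing VERB makes rule 3 impossible to satisfy; hence ADV.
At position 2, choosing NOUN makes rule 4 impossible to satisfy; hence ADV.
At position 3, choosing VERB makes rule 3 impossible to satisfy; hence ADV.
At position 4, choosing NOUN makes rule 4 impossible to satisfy; hence ADV.
So the tagging must be: ADV ADV ADV ADV CONJ PREP ADV NOUN CONJ.
Checking: rule 1 ✓; rule 2 ✓; rule 3 ✓; rule 4 ✓; rule 5 ✓.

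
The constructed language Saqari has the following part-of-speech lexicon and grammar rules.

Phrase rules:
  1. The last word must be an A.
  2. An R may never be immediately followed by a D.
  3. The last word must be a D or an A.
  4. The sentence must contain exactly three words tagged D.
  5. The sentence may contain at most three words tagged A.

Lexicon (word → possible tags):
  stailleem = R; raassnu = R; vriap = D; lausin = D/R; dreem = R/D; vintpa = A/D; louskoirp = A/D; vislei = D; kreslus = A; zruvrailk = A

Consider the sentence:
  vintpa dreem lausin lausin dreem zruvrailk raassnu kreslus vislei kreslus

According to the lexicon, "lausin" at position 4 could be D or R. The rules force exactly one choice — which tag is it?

Candidates per position — 1:vintpa {A,D}; 2:dreem {R,D}; 3:lausin {D,R}; 4:lausin {D,R}; 5:dreem {R,D}; 6:zruvrailk {A}; 7:raassnu {R}; 8:kreslus {A}; 9:vislei {D}; 10:kreslus {A}.
Word 1 cannot be A — rule 5 would then fail for every completion. It is D.
Position 4: the remaining choice is settled jointly with positions 2, 3, 5 — only R at position 4 is part of a tagging that satisfies every rule.
That leaves exactly one tagging: D D R R R A R A D A.
Verifying each rule — rule 1 satisfied; rule 2 satisfied; rule 3 satisfied; rule 4 satisfied; rule 5 satisfied.

R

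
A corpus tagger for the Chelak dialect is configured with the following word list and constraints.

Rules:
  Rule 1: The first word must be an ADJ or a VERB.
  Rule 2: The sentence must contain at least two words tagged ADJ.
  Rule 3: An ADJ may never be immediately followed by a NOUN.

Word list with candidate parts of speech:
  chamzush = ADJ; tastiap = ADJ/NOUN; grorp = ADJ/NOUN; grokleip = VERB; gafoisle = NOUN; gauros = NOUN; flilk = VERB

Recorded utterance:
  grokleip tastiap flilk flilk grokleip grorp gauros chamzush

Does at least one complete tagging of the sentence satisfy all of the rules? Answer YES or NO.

YES

Candidates per position — 1:grokleip {VERB}; 2:tastiap {ADJ,NOUN}; 3:flilk {VERB}; 4:flilk {VERB}; 5:grokleip {VERB}; 6:grorp {ADJ,NOUN}; 7:gauros {NOUN}; 8:chamzush {ADJ}.
One satisfying assignment: VERB ADJ VERB VERB VERB NOUN NOUN ADJ.
Checking: rule 1 satisfied; rule 2 satisfied; rule 3 satisfied.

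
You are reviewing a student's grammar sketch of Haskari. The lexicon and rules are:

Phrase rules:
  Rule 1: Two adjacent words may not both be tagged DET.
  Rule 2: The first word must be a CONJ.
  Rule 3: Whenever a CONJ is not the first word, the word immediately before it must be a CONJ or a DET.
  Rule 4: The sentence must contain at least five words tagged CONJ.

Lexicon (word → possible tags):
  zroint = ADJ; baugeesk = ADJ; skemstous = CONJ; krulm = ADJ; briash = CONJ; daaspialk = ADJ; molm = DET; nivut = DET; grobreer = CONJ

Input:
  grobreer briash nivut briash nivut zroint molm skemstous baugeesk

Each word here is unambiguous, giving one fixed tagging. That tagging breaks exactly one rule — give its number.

4

Fixed tagging: CONJ CONJ DET CONJ DET ADJ DET CONJ ADJ.
Applying the rules: R1 holds, R2 holds, R3 holds, R4 violated.
Only rule 4 fails.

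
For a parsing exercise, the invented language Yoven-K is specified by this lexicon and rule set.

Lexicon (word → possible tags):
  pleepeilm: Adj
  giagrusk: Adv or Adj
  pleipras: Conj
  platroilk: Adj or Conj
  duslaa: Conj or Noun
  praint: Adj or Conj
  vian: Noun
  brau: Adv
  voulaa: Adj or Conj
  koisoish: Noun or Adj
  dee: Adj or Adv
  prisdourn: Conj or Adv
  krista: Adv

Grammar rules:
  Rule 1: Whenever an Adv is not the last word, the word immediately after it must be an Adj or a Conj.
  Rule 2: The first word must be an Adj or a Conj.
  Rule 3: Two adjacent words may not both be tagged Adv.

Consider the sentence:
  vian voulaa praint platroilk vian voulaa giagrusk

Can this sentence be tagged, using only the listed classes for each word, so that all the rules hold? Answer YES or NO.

NO

Candidates per position — 1:vian {Noun}; 2:voulaa {Adj,Conj}; 3:praint {Adj,Conj}; 4:platroilk {Adj,Conj}; 5:vian {Noun}; 6:voulaa {Adj,Conj}; 7:giagrusk {Adv,Adj}.
Rule 2 cannot be satisfied by any choice of tags from the lexicon.
So there is no consistent tagging.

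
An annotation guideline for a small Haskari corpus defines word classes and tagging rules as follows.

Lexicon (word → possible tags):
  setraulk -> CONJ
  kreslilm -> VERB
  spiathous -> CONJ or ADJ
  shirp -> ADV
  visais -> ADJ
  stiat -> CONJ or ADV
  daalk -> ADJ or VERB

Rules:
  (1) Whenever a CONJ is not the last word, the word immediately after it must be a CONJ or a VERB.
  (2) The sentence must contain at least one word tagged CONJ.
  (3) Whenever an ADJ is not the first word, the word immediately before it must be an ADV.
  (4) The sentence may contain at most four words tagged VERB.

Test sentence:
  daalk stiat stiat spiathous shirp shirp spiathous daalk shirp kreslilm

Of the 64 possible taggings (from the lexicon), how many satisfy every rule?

Candidates per position — 1:daalk {ADJ,VERB}; 2:stiat {CONJ,ADV}; 3:stiat {CONJ,ADV}; 4:spiathous {CONJ,ADJ}; 5:shirp {ADV}; 6:shirp {ADV}; 7:spiathous {CONJ,ADJ}; 8:daalk {ADJ,VERB}; 9:shirp {ADV}; 10:kreslilm {VERB}.
There are 64 candidate sequences in total.
The sequences that satisfy every rule: ADJ ADV ADV ADJ ADV ADV CONJ VERB ADV VERB; VERB ADV ADV ADJ ADV ADV CONJ VERB ADV VERB.
Count = 2.

2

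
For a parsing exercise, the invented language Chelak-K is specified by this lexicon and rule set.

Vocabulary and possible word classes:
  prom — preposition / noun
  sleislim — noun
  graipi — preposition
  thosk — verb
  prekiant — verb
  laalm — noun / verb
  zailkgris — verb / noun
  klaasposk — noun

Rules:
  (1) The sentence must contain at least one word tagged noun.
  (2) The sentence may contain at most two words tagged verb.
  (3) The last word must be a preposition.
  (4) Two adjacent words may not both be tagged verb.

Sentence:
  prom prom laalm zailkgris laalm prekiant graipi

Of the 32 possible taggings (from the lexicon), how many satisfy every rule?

Candidates per position — 1:prom {preposition,noun}; 2:prom {preposition,noun}; 3:laalm {noun,verb}; 4:zailkgris {verb,noun}; 5:laalm {noun,verb}; 6:prekiant {verb}; 7:graipi {preposition}.
There are 32 candidate sequences in total.
Checking each against the rules leaves 12 sequences.
Count = 12.

12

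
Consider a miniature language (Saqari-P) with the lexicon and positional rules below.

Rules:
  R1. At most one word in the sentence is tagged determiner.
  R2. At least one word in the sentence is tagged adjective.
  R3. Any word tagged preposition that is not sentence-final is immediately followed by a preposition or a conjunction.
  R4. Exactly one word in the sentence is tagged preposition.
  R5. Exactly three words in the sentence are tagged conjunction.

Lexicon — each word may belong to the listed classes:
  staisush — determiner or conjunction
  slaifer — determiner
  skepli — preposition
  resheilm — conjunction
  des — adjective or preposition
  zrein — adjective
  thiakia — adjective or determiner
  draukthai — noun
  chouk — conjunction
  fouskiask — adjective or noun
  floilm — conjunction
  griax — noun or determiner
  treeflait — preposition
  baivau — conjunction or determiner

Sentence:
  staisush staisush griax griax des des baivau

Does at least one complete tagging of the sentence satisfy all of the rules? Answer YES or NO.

YES

Candidates per position — 1:staisush {determiner,conjunction}; 2:staisush {determiner,conjunction}; 3:griax {noun,determiner}; 4:griax {noun,determiner}; 5:des {adjective,preposition}; 6:des {adjective,preposition}; 7:baivau {conjunction,determiner}.
One satisfying assignment: conjunction conjunction determiner noun adjective preposition conjunction.
Rule-by-rule: rule 1 ✓; rule 2 ✓; rule 3 ✓; rule 4 ✓; rule 5 ✓.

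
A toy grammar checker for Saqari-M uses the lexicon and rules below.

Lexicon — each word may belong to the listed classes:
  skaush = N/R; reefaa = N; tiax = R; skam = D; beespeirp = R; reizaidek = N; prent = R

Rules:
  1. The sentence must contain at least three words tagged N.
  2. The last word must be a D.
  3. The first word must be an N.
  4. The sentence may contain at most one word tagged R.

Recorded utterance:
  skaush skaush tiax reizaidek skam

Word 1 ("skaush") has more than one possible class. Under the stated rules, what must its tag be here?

Candidates per position — 1:skaush {N,R}; 2:skaush {N,R}; 3:tiax {R}; 4:reizaidek {N}; 5:skam {D}.
Word 1 cannot be R — rule 1 would then fail for every completion. It is N.
Word 2 cannot be R — rule 1 would then fail for every completion. It is N.
The unique satisfying tagging is: N N R N D.
Verifying each rule — rule 1 ok; rule 2 ok; rule 3 ok; rule 4 ok.

N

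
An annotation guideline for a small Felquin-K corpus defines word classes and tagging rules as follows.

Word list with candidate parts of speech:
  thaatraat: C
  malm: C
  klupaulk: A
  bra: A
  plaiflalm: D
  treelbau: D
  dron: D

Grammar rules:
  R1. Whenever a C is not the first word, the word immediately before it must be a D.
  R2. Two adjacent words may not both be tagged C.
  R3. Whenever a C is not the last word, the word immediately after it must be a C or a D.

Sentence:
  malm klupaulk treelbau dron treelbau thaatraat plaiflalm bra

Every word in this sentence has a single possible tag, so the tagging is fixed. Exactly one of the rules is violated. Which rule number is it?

3

Fixed tagging: C A D D D C D A.
Applying the rules: R1 ok, R2 ok, R3 fails.
Only rule 3 fails.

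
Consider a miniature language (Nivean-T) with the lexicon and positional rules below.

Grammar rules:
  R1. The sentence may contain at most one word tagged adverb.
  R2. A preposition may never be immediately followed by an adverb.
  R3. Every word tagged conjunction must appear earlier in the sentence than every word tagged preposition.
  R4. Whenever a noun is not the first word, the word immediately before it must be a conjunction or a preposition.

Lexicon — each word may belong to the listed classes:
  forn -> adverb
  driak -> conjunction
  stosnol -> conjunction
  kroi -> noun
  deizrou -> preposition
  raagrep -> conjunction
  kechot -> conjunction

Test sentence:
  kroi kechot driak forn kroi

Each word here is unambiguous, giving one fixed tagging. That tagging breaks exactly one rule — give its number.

4

Fixed tagging: noun conjunction conjunction adverb noun.
Rule check: R1 holds, R2 holds, R3 holds, R4 violated.
Only rule 4 fails.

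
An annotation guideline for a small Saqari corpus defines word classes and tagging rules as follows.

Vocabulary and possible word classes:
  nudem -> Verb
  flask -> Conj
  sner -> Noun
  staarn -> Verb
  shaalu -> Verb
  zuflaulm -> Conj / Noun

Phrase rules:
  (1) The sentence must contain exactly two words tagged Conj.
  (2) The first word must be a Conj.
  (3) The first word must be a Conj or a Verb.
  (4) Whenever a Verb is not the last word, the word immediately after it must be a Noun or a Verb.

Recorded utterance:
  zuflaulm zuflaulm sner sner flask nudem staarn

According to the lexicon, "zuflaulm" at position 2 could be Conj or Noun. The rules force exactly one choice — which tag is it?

Noun

Candidates per position — 1:zuflaulm {Conj,Noun}; 2:zuflaulm {Conj,Noun}; 3:sner {Noun}; 4:sner {Noun}; 5:flask {Conj}; 6:nudem {Verb}; 7:staarn {Verb}.
Position 1: tagging it Noun would leave rule 2 unsatisfiable, so it must be Conj.
Position 2: tagging it Conj would leave rule 1 unsatisfiable, so it must be Noun.
So the tagging must be: Conj Noun Noun Noun Conj Verb Verb.
Check: rule 1 ✓; rule 2 ✓; rule 3 ✓; rule 4 ✓.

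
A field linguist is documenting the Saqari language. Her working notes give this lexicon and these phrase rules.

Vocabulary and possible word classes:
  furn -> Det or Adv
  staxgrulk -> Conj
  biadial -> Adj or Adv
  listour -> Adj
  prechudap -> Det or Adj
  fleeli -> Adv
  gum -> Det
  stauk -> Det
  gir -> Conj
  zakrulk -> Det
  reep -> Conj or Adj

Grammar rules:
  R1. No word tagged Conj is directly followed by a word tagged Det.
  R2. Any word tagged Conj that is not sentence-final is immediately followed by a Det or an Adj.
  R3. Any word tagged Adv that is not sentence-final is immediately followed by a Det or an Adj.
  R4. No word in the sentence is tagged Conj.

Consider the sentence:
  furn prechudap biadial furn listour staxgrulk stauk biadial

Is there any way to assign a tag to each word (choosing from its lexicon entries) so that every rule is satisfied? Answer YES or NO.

Candidates per position — 1:furn {Det,Adv}; 2:prechudap {Det,Adj}; 3:biadial {Adj,Adv}; 4:furn {Det,Adv}; 5:listour {Adj}; 6:staxgrulk {Conj}; 7:stauk {Det}; 8:biadial {Adj,Adv}.
Rule 1 cannot be satisfied by any choice of tags from the lexicon.
So there is no consistent tagging.

NO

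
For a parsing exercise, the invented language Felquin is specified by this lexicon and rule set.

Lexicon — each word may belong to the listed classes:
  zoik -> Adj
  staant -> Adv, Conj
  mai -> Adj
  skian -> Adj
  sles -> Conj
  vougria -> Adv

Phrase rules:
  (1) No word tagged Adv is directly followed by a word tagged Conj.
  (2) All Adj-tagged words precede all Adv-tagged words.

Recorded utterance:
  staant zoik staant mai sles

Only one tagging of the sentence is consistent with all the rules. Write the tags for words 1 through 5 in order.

Candidates per position — 1:staant {Adv,Conj}; 2:zoik {Adj}; 3:staant {Adv,Conj}; 4:mai {Adj}; 5:sles {Conj}.
Position 1: Adv is ruled out by rule 2; that leaves Conj.
Position 3: Adv is ruled out by rule 2; that leaves Conj.
The only consistent sequence is: Conj Adj Conj Adj Conj.
Verifying each rule — rule 1 ✓; rule 2 ✓.

Conj Adj Conj Adj Conj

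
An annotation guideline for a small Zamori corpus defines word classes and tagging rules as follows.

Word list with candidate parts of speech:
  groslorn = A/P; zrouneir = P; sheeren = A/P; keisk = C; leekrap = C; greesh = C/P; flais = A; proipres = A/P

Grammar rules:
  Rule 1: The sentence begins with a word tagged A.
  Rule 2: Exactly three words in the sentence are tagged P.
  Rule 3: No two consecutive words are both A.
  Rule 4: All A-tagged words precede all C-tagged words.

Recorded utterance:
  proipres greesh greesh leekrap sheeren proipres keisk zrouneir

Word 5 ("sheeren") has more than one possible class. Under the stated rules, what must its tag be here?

P

Candidates per position — 1:proipres {A,P}; 2:greesh {C,P}; 3:greesh {C,P}; 4:leekrap {C}; 5:sheeren {A,P}; 6:proipres {A,P}; 7:keisk {C}; 8:zrouneir {P}.
Position 1: tagging it P would leave rule 1 unsatisfiable, so it must be A.
Position 5: tagging it A would leave rule 4 unsatisfiable, so it must be P.
Position 6: tagging it A would leave rule 4 unsatisfiable, so it must be P.
Position 2: tagging it P would leave rule 2 unsatisfiable, so it must be C.
Position 3: tagging it P would leave rule 2 unsatisfiable, so it must be C.
The unique satisfying tagging is: A C C C P P C P.
Rule-by-rule: rule 1 holds; rule 2 holds; rule 3 holds; rule 4 holds.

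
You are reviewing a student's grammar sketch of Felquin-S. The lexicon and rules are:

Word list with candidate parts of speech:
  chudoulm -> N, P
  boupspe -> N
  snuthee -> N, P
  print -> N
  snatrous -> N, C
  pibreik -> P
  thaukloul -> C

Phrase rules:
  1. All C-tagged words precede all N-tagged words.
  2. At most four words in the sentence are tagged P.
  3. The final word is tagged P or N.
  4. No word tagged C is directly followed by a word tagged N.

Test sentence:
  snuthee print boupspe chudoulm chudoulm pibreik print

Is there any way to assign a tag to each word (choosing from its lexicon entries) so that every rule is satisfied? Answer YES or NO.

Candidates per position — 1:snuthee {N,P}; 2:print {N}; 3:boupspe {N}; 4:chudoulm {N,P}; 5:chudoulm {N,P}; 6:pibreik {P}; 7:print {N}.
One satisfying assignment: P N N P N P N.
Rule-by-rule: rule 1 ok; rule 2 ok; rule 3 ok; rule 4 ok.

YES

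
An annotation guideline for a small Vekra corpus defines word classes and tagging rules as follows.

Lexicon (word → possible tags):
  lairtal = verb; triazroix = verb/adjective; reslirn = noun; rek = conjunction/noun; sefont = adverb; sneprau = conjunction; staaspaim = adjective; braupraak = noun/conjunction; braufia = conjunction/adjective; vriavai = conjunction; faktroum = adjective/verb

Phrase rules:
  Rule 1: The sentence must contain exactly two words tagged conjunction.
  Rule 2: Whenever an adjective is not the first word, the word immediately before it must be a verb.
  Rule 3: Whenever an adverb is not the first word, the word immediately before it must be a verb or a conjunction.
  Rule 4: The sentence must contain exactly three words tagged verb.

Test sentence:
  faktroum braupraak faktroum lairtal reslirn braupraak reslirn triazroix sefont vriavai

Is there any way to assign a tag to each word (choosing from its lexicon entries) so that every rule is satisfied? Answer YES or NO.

YES

Candidates per position — 1:faktroum {adjective,verb}; 2:braupraak {noun,conjunction}; 3:faktroum {adjective,verb}; 4:lairtal {verb}; 5:reslirn {noun}; 6:braupraak {noun,conjunction}; 7:reslirn {noun}; 8:triazroix {verb,adjective}; 9:sefont {adverb}; 10:vriavai {conjunction}.
One satisfying assignment: adjective noun verb verb noun conjunction noun verb adverb conjunction.
Check: rule 1 satisfied; rule 2 satisfied; rule 3 satisfied; rule 4 satisfied.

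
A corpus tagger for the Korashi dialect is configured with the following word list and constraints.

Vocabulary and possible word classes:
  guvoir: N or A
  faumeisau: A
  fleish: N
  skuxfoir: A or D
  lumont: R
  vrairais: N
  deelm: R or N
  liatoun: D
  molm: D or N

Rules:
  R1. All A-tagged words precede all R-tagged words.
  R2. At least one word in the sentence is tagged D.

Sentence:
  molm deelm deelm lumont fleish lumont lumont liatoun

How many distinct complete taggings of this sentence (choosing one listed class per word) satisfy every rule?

8

Candidates per position — 1:molm {D,N}; 2:deelm {R,N}; 3:deelm {R,N}; 4:lumont {R}; 5:fleish {N}; 6:lumont {R}; 7:lumont {R}; 8:liatoun {D}.
There are 8 candidate sequences in total.
Checking each against the rules leaves 8 sequences.
Count = 8.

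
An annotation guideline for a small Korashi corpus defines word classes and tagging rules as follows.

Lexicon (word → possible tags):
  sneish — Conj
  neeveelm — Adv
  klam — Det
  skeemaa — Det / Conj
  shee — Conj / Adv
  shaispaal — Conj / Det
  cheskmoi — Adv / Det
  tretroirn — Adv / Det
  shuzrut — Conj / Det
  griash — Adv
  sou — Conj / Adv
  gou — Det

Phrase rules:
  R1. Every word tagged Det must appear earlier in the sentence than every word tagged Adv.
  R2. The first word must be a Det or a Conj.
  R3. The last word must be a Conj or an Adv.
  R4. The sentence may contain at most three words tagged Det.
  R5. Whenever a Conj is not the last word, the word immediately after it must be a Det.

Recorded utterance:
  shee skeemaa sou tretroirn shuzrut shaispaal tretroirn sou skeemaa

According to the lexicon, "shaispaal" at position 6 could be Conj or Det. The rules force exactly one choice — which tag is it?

Det

Candidates per position — 1:shee {Conj,Adv}; 2:skeemaa {Det,Conj}; 3:sou {Conj,Adv}; 4:tretroirn {Adv,Det}; 5:shuzrut {Conj,Det}; 6:shaispaal {Conj,Det}; 7:tretroirn {Adv,Det}; 8:sou {Conj,Adv}; 9:skeemaa {Det,Conj}.
If word 1 were Adv, no tagging could satisfy rule 2; so word 1 is Conj.
If word 2 were Conj, no tagging could satisfy rule 5; so word 2 is Det.
If word 9 were Det, no tagging could satisfy rule 3; so word 9 is Conj.
If word 8 were Conj, no tagging could satisfy rule 5; so word 8 is Adv.
Position 6: the remaining choice is settled jointly with positions 3, 4, 5, 7 — only Det at position 6 is part of a tagging that satisfies every rule.
The only consistent sequence is: Conj Det Conj Det Conj Det Adv Adv Conj.
Verifying each rule — rule 1 ok; rule 2 ok; rule 3 ok; rule 4 ok; rule 5 ok.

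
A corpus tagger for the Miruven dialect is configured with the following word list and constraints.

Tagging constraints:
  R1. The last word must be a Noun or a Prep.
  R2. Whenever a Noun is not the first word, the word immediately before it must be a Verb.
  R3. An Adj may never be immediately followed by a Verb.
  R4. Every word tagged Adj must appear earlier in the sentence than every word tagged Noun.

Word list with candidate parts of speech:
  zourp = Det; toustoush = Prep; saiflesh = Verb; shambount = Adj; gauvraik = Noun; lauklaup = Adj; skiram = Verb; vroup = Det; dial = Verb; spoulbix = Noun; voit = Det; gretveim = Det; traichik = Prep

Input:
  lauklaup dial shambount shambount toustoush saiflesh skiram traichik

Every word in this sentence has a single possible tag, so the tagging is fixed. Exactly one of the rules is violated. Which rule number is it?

3

Fixed tagging: Adj Verb Adj Adj Prep Verb Verb Prep.
Checking each rule: R1 pass, R2 pass, R3 fail, R4 pass.
Only rule 3 fails.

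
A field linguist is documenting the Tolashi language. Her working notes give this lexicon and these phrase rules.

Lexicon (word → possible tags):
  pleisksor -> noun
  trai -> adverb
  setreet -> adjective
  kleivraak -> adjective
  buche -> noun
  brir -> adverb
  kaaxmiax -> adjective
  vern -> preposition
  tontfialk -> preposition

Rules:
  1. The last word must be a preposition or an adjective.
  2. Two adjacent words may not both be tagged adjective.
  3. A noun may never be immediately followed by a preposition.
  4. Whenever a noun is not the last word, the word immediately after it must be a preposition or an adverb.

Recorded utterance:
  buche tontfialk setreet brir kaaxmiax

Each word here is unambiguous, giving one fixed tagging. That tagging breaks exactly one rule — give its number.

Fixed tagging: noun preposition adjective adverb adjective.
Rule check: R1 holds, R2 holds, R3 violated, R4 holds.
Only rule 3 fails.

3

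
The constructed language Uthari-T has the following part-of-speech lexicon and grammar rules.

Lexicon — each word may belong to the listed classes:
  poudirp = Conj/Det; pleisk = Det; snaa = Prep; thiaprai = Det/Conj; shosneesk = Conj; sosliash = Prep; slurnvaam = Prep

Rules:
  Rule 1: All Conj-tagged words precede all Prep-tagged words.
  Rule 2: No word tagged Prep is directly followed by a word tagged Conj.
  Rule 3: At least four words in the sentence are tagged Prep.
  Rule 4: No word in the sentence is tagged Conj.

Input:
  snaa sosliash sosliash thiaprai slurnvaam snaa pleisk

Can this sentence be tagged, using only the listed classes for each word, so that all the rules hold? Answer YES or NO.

Candidates per position — 1:snaa {Prep}; 2:sosliash {Prep}; 3:sosliash {Prep}; 4:thiaprai {Det,Conj}; 5:slurnvaam {Prep}; 6:snaa {Prep}; 7:pleisk {Det}.
One satisfying assignment: Prep Prep Prep Det Prep Prep Det.
Rule-by-rule: rule 1 ✓; rule 2 ✓; rule 3 ✓; rule 4 ✓.

YES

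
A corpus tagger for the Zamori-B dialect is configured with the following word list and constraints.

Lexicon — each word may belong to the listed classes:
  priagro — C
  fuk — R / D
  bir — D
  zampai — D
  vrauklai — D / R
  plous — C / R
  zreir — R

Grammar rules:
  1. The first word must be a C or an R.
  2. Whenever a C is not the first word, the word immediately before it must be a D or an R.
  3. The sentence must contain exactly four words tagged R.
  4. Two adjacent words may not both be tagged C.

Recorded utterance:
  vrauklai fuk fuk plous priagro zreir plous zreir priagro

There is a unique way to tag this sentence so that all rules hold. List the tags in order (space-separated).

Candidates per position — 1:vrauklai {D,R}; 2:fuk {R,D}; 3:fuk {R,D}; 4:plous {C,R}; 5:priagro {C}; 6:zreir {R}; 7:plous {C,R}; 8:zreir {R}; 9:priagro {C}.
If word 1 were D, no tagging could satisfy rule 1; so word 1 is R.
If word 4 were C, no tagging could satisfy rule 2; so word 4 is R.
If word 7 were R, no tagging could satisfy rule 3; so word 7 is C.
If word 2 were R, no tagging could satisfy rule 3; so word 2 is D.
If word 3 were R, no tagging could satisfy rule 3; so word 3 is D.
The unique satisfying tagging is: R D D R C R C R C.
Verifying each rule — rule 1 holds; rule 2 holds; rule 3 holds; rule 4 holds.

R D D R C R C R C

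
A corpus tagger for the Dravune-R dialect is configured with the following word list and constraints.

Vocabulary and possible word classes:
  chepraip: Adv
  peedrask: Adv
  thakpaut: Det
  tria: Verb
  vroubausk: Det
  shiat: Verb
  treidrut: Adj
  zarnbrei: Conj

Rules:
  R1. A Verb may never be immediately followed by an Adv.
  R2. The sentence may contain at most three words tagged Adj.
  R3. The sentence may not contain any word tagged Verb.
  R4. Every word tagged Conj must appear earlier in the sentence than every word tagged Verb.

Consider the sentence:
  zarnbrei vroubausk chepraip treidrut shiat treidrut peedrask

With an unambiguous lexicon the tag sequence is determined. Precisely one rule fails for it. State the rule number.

Fixed tagging: Conj Det Adv Adj Verb Adj Adv.
Rule check: R1 ✓, R2 ✓, R3 ✗, R4 ✓.
Only rule 3 fails.

3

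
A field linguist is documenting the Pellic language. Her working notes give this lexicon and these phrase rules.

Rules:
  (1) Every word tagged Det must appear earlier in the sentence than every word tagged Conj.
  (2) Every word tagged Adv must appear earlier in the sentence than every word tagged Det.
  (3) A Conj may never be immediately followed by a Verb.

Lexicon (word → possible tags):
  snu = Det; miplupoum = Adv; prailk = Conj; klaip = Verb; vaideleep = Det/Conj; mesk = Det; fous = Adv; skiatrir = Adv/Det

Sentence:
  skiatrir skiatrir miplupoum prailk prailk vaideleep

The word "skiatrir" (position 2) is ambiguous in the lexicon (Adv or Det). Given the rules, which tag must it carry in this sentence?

Candidates per position — 1:skiatrir {Adv,Det}; 2:skiatrir {Adv,Det}; 3:miplupoum {Adv}; 4:prailk {Conj}; 5:prailk {Conj}; 6:vaideleep {Det,Conj}.
Word 1 cannot be Det — rule 2 would then fail for every completion. It is Adv.
Word 2 cannot be Det — rule 2 would then fail for every completion. It is Adv.
Word 6 cannot be Det — rule 1 would then fail for every completion. It is Conj.
That leaves exactly one tagging: Adv Adv Adv Conj Conj Conj.
Check: rule 1 ok; rule 2 ok; rule 3 ok.

Adv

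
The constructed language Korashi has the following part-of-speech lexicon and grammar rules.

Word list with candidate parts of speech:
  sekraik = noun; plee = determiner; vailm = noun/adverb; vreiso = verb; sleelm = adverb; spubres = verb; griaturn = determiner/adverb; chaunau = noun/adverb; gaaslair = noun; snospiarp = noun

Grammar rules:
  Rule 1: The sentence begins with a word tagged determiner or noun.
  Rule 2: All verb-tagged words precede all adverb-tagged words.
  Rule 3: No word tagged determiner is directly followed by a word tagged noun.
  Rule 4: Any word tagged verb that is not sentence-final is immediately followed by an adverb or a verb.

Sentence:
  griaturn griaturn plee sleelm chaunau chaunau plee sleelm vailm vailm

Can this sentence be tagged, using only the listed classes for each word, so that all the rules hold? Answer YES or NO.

YES

Candidates per position — 1:griaturn {determiner,adverb}; 2:griaturn {determiner,adverb}; 3:plee {determiner}; 4:sleelm {adverb}; 5:chaunau {noun,adverb}; 6:chaunau {noun,adverb}; 7:plee {determiner}; 8:sleelm {adverb}; 9:vailm {noun,adverb}; 10:vailm {noun,adverb}.
One satisfying assignment: determiner determiner determiner adverb adverb adverb determiner adverb adverb noun.
Verifying each rule — rule 1 holds; rule 2 holds; rule 3 holds; rule 4 holds.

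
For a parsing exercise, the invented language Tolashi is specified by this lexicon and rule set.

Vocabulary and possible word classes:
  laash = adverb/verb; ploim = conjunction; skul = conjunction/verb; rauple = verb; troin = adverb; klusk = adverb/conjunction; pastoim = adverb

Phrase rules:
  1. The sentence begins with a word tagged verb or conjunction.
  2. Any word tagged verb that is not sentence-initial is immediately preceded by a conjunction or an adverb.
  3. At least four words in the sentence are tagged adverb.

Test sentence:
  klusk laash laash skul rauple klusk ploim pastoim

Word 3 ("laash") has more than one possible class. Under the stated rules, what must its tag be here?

Candidates per position — 1:klusk {adverb,conjunction}; 2:laash {adverb,verb}; 3:laash {adverb,verb}; 4:skul {conjunction,verb}; 5:rauple {verb}; 6:klusk {adverb,conjunction}; 7:ploim {conjunction}; 8:pastoim {adverb}.
Position 1: tagging it adverb would leave rule 1 unsatisfiable, so it must be conjunction.
Position 2: tagging it verb would leave rule 3 unsatisfiable, so it must be adverb.
Position 3: tagging it verb would leave rule 3 unsatisfiable, so it must be adverb.
Position 4: tagging it verb would leave rule 2 unsatisfiable, so it must be conjunction.
Position 6: tagging it conjunction would leave rule 3 unsatisfiable, so it must be adverb.
So the tagging must be: conjunction adverb adverb conjunction verb adverb conjunction adverb.
Checking: rule 1 ok; rule 2 ok; rule 3 ok.

adverb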